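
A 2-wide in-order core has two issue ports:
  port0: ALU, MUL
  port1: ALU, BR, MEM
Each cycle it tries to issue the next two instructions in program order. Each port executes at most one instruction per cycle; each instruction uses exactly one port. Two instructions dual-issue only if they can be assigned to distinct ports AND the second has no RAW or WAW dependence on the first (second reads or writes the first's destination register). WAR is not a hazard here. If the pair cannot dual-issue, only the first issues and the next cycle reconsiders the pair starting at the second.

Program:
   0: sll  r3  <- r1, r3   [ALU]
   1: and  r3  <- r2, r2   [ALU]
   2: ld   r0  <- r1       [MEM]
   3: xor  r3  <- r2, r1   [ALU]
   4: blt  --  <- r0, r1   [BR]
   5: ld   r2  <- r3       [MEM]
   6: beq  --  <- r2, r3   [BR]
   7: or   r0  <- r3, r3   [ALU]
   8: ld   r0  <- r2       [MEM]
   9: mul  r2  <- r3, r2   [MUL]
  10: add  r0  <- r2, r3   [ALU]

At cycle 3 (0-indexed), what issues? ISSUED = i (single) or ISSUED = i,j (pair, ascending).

c0: i0 sll  WAW r3
c1: i1&i2 and ld  dual
c2: i3&i4 xor blt  dual
c3: i5 ld  no-port MEM/BR
c4: i6&i7 beq or  dual
c5: i8&i9 ld mul  dual
c6: i10 add  tail

ISSUED = 5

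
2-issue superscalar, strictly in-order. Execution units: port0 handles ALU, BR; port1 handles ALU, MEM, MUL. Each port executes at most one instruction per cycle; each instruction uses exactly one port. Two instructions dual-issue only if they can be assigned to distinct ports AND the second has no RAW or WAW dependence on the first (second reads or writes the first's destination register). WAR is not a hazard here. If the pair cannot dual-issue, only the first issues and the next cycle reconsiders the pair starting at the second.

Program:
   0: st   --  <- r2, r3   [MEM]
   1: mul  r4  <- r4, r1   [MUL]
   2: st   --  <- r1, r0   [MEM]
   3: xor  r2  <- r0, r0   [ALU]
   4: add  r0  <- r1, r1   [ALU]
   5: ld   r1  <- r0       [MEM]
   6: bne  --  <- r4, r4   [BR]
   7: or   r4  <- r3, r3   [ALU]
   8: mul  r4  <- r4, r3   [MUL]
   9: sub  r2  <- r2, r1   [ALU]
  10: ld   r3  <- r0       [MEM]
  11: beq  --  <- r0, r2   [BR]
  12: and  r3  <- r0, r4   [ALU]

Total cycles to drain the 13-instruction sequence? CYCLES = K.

CYCLES = 9

0. st.MEM @i0  | no-port MEM/MUL
1. mul.MUL @i1  | no-port MUL/MEM
2. st.MEM;xor.ALU @i2,i3  | dual
3. add.ALU @i4  | RAW r0
4. ld.MEM;bne.BR @i5,i6  | dual
5. or.ALU @i7  | RAW+WAW r4
6. mul.MUL;sub.ALU @i8,i9  | dual
7. ld.MEM;beq.BR @i10,i11  | dual
8. and.ALU @i12  | tail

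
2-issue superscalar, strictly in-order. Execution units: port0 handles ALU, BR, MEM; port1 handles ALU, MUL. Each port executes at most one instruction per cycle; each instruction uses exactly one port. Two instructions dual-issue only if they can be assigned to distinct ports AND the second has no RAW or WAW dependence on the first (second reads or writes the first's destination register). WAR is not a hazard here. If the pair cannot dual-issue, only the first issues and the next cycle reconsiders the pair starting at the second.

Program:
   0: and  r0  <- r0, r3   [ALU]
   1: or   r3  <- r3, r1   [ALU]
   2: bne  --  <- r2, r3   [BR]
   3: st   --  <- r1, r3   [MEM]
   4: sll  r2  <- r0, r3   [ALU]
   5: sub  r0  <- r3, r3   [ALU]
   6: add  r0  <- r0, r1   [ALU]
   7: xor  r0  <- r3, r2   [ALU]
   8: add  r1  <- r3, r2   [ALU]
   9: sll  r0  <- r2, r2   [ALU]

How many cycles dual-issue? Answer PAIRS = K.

PAIRS = 3

  cy0 -> i0+i1 (and+or) dual
  cy1 -> i2 (bne) no-port BR/MEM
  cy2 -> i3+i4 (st+sll) dual
  cy3 -> i5 (sub) RAW+WAW r0
  cy4 -> i6 (add) WAW r0
  cy5 -> i7+i8 (xor+add) dual
  cy6 -> i9 (sll) tail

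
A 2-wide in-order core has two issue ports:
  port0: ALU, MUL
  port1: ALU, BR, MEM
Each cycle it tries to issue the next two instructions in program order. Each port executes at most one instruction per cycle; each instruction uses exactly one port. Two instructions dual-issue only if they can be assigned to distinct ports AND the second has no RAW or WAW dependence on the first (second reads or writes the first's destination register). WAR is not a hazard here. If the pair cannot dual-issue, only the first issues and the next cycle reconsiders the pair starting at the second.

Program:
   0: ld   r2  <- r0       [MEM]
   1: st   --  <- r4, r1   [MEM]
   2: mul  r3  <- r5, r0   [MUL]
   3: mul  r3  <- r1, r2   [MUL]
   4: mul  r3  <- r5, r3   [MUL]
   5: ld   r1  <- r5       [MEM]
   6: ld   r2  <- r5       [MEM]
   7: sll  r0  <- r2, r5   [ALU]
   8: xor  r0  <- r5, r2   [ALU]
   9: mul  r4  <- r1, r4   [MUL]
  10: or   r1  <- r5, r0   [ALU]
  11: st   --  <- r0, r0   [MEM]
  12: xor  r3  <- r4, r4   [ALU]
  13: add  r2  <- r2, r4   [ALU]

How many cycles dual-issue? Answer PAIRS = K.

PAIRS = 5

t=0 i0:ld.MEM ; no-port MEM/MEM
t=1 i1,i2:st.MEM+mul.MUL ; pair
t=2 i3:mul.MUL ; no-port MUL/MUL
t=3 i4,i5:mul.MUL+ld.MEM ; pair
t=4 i6:ld.MEM ; RAW r2
t=5 i7:sll.ALU ; WAW r0
t=6 i8,i9:xor.ALU+mul.MUL ; pair
t=7 i10,i11:or.ALU+st.MEM ; pair
t=8 i12,i13:xor.ALU+add.ALU ; pair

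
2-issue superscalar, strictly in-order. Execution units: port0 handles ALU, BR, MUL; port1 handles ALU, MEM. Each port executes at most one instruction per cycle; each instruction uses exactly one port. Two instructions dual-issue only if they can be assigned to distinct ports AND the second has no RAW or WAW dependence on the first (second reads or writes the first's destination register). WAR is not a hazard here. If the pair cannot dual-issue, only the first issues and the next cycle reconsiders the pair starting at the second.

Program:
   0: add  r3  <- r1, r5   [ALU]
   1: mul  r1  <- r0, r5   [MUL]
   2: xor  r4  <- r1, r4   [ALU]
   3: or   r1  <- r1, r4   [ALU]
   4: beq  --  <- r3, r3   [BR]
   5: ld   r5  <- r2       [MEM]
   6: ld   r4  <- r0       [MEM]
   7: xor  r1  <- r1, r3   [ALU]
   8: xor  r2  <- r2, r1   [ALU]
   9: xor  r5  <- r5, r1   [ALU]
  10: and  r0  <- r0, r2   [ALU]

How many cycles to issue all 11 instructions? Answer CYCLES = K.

CYCLES = 7

0. add.ALU;mul.MUL @i0/i1  | pair
1. xor.ALU @i2  | RAW r4
2. or.ALU;beq.BR @i3/i4  | pair
3. ld.MEM @i5  | no-port MEM/MEM
4. ld.MEM;xor.ALU @i6/i7  | pair
5. xor.ALU;xor.ALU @i8/i9  | pair
6. and.ALU @i10  | tail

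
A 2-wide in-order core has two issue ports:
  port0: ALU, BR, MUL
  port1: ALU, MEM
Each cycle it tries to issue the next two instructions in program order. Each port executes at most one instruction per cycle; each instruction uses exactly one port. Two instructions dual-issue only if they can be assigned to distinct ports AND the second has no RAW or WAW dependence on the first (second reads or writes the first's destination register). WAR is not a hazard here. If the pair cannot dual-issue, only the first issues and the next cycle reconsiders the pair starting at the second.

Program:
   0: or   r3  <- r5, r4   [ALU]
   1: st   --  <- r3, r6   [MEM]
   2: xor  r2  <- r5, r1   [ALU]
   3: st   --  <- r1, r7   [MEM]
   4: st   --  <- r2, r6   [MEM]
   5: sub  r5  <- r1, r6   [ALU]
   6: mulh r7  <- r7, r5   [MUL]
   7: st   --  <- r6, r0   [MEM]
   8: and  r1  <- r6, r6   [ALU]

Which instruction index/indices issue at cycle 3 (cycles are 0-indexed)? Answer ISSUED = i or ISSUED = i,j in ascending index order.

[0] i0  or.ALU  -- RAW r3
[1] i1+i2  st.MEM+xor.ALU  -- dual
[2] i3  st.MEM  -- no-port MEM/MEM
[3] i4+i5  st.MEM+sub.ALU  -- dual
[4] i6+i7  mulh.MUL+st.MEM  -- dual
[5] i8  and.ALU  -- tail

ISSUED = 4,5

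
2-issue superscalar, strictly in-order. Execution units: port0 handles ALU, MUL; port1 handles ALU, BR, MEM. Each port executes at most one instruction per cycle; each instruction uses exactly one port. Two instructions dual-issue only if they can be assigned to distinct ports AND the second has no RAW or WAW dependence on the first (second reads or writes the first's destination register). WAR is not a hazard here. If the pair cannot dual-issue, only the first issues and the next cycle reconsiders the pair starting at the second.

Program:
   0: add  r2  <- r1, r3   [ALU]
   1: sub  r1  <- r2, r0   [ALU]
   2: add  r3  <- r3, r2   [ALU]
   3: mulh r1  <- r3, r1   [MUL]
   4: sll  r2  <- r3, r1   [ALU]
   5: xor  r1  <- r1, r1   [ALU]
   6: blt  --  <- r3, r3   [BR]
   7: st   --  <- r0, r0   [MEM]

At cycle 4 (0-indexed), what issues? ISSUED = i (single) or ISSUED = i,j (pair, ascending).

t=0 i0:add.ALU ; RAW r2
t=1 i1&i2:sub.ALU/add.ALU ; pair
t=2 i3:mulh.MUL ; RAW r1
t=3 i4&i5:sll.ALU/xor.ALU ; pair
t=4 i6:blt.BR ; no-port BR/MEM
t=5 i7:st.MEM ; tail

ISSUED = 6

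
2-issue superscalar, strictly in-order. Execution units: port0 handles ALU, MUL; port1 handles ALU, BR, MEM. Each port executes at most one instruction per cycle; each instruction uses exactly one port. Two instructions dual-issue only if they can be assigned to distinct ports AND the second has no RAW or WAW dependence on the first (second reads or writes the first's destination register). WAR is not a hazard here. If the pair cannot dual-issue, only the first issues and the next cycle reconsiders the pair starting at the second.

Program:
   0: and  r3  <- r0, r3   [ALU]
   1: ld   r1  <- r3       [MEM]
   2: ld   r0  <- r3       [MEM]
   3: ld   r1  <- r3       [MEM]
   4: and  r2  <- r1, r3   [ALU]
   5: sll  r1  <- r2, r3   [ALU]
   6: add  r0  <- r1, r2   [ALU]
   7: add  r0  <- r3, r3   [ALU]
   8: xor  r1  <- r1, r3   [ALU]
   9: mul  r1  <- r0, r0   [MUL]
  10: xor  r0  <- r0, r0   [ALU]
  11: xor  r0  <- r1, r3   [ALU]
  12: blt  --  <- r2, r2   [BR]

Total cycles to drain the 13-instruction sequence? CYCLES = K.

CYCLES = 10

0. and @i0  | RAW r3
1. ld @i1  | no-port MEM/MEM
2. ld @i2  | no-port MEM/MEM
3. ld @i3  | RAW r1
4. and @i4  | RAW r2
5. sll @i5  | RAW r1
6. add @i6  | WAW r0
7. add+xor @i7,i8  | pair
8. mul+xor @i9,i10  | pair
9. xor+blt @i11,i12  | pair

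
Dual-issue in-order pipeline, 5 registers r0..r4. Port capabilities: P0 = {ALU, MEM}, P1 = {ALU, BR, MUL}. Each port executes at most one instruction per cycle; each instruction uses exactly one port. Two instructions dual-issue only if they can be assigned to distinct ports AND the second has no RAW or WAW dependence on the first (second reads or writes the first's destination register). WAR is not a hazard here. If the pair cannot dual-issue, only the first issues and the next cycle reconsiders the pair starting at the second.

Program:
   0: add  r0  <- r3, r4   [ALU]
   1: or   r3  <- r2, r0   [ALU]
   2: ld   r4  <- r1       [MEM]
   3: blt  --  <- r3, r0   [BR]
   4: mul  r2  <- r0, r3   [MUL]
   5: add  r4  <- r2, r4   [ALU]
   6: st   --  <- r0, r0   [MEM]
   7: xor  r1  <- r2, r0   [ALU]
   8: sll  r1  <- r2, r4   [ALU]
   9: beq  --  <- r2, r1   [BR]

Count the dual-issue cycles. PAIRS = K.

PAIRS = 2

0. add.ALU @i0  | RAW r0
1. or.ALU;ld.MEM @i1/i2  | pair
2. blt.BR @i3  | no-port BR/MUL
3. mul.MUL @i4  | RAW r2
4. add.ALU;st.MEM @i5/i6  | pair
5. xor.ALU @i7  | WAW r1
6. sll.ALU @i8  | RAW r1
7. beq.BR @i9  | tail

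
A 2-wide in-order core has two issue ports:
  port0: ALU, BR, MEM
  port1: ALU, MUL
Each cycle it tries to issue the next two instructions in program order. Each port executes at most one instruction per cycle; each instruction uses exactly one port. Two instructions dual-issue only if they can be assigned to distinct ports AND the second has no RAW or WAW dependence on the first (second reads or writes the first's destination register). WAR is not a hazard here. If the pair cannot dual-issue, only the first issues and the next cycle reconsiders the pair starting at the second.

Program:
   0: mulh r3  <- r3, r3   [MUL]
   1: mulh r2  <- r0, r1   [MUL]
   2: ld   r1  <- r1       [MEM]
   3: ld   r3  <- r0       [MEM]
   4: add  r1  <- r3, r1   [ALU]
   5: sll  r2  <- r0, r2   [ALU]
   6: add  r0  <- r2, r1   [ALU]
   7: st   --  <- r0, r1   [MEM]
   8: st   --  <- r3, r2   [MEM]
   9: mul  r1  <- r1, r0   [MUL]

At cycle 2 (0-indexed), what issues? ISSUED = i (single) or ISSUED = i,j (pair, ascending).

ISSUED = 3

0. mulh.MUL @i0  | no-port MUL/MUL
1. mulh.MUL;ld.MEM @i1,i2  | dual
2. ld.MEM @i3  | RAW r3
3. add.ALU;sll.ALU @i4,i5  | dual
4. add.ALU @i6  | RAW r0
5. st.MEM @i7  | no-port MEM/MEM
6. st.MEM;mul.MUL @i8,i9  | dual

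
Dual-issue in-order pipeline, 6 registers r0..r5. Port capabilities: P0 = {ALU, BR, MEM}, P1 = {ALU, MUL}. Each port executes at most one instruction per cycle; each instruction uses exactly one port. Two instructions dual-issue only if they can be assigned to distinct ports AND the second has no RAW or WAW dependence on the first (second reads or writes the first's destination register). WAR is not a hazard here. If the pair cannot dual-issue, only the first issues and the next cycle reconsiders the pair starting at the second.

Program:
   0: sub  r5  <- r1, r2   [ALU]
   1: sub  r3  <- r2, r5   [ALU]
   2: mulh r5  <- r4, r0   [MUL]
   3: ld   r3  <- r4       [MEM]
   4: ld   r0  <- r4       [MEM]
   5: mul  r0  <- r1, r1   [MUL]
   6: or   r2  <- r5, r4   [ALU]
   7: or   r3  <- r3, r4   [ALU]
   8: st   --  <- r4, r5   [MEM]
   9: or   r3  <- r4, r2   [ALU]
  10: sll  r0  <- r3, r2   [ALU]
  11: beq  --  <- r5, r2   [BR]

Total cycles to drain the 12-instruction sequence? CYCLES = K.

CYCLES = 8

t=0 i0:sub.ALU ; RAW r5
t=1 i1,i2:sub.ALU mulh.MUL ; pair
t=2 i3:ld.MEM ; no-port MEM/MEM
t=3 i4:ld.MEM ; WAW r0
t=4 i5,i6:mul.MUL or.ALU ; pair
t=5 i7,i8:or.ALU st.MEM ; pair
t=6 i9:or.ALU ; RAW r3
t=7 i10,i11:sll.ALU beq.BR ; pair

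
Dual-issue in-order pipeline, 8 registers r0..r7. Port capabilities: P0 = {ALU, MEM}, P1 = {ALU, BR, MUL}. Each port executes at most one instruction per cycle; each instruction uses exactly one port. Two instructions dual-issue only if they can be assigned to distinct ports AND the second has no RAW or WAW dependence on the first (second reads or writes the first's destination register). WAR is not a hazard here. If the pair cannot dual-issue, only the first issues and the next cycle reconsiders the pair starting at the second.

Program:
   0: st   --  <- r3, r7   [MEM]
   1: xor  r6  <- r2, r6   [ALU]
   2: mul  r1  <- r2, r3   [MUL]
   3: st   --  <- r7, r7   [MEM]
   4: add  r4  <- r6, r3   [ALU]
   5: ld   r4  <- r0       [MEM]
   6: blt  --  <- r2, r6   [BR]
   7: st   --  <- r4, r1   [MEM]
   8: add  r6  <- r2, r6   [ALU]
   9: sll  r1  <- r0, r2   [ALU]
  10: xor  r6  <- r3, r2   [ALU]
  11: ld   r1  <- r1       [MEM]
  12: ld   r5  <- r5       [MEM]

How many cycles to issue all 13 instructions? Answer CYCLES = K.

[0] i0/i1  st.MEM+xor.ALU  -- pair
[1] i2/i3  mul.MUL+st.MEM  -- pair
[2] i4  add.ALU  -- WAW r4
[3] i5/i6  ld.MEM+blt.BR  -- pair
[4] i7/i8  st.MEM+add.ALU  -- pair
[5] i9/i10  sll.ALU+xor.ALU  -- pair
[6] i11  ld.MEM  -- no-port MEM/MEM
[7] i12  ld.MEM  -- tail

CYCLES = 8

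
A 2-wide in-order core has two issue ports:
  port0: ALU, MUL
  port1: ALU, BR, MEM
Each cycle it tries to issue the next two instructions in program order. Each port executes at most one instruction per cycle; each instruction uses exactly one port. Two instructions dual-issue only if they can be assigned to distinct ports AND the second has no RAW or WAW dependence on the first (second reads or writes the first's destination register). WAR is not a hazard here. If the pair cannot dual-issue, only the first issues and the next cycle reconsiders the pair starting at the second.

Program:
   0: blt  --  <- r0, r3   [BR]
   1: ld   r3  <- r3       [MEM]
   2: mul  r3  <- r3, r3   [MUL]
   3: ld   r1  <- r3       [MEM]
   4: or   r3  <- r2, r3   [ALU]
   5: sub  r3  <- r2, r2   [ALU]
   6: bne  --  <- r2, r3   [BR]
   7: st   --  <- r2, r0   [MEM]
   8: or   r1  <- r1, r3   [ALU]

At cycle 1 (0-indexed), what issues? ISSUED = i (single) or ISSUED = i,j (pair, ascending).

ISSUED = 1

c0: i0 blt  no-port BR/MEM
c1: i1 ld  RAW+WAW r3
c2: i2 mul  RAW r3
c3: i3,i4 ld;or  2-wide
c4: i5 sub  RAW r3
c5: i6 bne  no-port BR/MEM
c6: i7,i8 st;or  2-wide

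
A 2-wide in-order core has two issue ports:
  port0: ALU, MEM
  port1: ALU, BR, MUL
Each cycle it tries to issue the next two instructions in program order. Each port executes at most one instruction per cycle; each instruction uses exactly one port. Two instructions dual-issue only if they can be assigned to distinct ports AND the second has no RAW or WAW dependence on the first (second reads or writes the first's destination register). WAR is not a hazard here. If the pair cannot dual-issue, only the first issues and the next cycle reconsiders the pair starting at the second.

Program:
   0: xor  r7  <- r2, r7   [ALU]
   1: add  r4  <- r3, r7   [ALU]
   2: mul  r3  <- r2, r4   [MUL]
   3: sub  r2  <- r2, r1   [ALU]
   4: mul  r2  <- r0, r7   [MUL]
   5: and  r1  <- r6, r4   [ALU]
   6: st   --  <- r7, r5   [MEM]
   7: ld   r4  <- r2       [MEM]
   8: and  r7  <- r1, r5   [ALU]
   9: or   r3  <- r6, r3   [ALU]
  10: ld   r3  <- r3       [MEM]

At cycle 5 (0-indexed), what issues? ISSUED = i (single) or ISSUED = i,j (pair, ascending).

ISSUED = 7,8

  cy0 -> i0 (xor.ALU) RAW r7
  cy1 -> i1 (add.ALU) RAW r4
  cy2 -> i2/i3 (mul.MUL/sub.ALU) pair
  cy3 -> i4/i5 (mul.MUL/and.ALU) pair
  cy4 -> i6 (st.MEM) no-port MEM/MEM
  cy5 -> i7/i8 (ld.MEM/and.ALU) pair
  cy6 -> i9 (or.ALU) RAW+WAW r3
  cy7 -> i10 (ld.MEM) tail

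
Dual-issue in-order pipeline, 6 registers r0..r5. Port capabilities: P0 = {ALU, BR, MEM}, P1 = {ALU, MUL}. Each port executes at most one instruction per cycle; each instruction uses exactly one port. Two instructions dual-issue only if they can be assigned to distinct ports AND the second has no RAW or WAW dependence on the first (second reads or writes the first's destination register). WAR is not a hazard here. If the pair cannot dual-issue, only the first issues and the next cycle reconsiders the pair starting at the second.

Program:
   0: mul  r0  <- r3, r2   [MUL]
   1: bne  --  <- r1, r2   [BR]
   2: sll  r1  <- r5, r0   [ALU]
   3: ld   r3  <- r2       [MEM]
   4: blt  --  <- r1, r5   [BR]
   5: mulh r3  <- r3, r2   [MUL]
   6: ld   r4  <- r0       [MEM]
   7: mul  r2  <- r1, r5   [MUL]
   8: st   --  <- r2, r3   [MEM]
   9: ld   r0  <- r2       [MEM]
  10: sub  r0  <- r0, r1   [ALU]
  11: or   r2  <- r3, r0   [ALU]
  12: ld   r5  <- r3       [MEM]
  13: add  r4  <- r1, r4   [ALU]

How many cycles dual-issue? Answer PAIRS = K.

PAIRS = 5

[0] i0/i1  mul+bne  -- pair
[1] i2/i3  sll+ld  -- pair
[2] i4/i5  blt+mulh  -- pair
[3] i6/i7  ld+mul  -- pair
[4] i8  st  -- no-port MEM/MEM
[5] i9  ld  -- RAW+WAW r0
[6] i10  sub  -- RAW r0
[7] i11/i12  or+ld  -- pair
[8] i13  add  -- tail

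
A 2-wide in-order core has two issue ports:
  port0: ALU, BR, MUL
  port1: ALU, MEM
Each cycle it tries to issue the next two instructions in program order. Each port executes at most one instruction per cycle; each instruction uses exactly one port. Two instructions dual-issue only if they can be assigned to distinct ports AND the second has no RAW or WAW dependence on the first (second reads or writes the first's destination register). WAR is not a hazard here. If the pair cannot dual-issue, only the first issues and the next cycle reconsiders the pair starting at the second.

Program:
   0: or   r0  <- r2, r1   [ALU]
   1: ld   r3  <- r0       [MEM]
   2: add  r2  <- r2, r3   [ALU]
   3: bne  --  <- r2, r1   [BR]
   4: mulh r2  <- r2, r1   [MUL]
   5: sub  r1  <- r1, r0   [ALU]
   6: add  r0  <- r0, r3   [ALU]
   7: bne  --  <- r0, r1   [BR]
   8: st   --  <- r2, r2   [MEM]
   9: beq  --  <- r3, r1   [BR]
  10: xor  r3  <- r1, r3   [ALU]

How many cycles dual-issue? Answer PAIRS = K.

t=0 i0:or.ALU ; RAW r0
t=1 i1:ld.MEM ; RAW r3
t=2 i2:add.ALU ; RAW r2
t=3 i3:bne.BR ; no-port BR/MUL
t=4 i4&i5:mulh.MUL/sub.ALU ; pair
t=5 i6:add.ALU ; RAW r0
t=6 i7&i8:bne.BR/st.MEM ; pair
t=7 i9&i10:beq.BR/xor.ALU ; pair

PAIRS = 3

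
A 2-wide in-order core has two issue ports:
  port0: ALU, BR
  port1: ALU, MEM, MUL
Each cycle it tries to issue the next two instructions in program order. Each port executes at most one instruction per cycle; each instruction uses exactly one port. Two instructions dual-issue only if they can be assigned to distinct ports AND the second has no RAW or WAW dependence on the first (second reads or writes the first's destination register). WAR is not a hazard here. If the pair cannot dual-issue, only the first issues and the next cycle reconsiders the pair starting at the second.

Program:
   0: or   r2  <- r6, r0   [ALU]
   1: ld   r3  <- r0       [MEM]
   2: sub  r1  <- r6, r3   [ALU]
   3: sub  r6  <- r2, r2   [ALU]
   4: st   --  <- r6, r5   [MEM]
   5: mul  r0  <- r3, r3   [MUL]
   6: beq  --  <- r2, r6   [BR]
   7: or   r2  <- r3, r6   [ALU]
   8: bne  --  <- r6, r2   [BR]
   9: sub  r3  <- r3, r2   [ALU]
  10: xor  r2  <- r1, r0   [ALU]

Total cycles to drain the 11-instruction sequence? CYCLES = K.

CYCLES = 7

[0] i0+i1  or.ALU+ld.MEM  -- pair
[1] i2+i3  sub.ALU+sub.ALU  -- pair
[2] i4  st.MEM  -- no-port MEM/MUL
[3] i5+i6  mul.MUL+beq.BR  -- pair
[4] i7  or.ALU  -- RAW r2
[5] i8+i9  bne.BR+sub.ALU  -- pair
[6] i10  xor.ALU  -- tail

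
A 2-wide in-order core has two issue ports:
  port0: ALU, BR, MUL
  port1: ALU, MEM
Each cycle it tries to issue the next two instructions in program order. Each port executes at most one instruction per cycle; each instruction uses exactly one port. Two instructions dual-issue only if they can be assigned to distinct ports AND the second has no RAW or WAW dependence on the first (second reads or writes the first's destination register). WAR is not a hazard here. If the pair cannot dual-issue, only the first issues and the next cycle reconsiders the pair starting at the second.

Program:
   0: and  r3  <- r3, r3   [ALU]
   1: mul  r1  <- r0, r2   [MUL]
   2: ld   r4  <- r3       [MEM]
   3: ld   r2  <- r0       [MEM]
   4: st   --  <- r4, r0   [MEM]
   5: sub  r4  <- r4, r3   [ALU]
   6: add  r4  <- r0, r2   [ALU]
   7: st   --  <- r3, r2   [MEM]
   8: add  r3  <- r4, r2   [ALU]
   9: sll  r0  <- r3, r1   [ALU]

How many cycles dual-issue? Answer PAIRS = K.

0. and.ALU/mul.MUL @i0,i1  | 2-wide
1. ld.MEM @i2  | no-port MEM/MEM
2. ld.MEM @i3  | no-port MEM/MEM
3. st.MEM/sub.ALU @i4,i5  | 2-wide
4. add.ALU/st.MEM @i6,i7  | 2-wide
5. add.ALU @i8  | RAW r3
6. sll.ALU @i9  | tail

PAIRS = 3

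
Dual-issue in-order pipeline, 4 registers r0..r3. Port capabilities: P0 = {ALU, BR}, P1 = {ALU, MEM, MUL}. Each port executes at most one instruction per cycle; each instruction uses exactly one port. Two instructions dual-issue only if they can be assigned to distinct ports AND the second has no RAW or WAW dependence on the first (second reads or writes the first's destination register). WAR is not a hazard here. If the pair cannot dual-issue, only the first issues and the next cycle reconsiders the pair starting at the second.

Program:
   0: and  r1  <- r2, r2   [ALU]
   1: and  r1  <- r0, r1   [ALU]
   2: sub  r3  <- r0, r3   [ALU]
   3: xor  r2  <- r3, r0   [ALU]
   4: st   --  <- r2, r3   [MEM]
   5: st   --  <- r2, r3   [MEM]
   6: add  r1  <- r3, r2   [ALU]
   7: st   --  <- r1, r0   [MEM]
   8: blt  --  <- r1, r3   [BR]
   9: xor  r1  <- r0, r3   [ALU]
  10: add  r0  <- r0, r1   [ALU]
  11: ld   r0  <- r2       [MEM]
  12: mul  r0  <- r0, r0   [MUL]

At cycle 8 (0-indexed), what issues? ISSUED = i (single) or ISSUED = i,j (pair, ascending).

[0] i0  and  -- RAW+WAW r1
[1] i1&i2  and/sub  -- pair
[2] i3  xor  -- RAW r2
[3] i4  st  -- no-port MEM/MEM
[4] i5&i6  st/add  -- pair
[5] i7&i8  st/blt  -- pair
[6] i9  xor  -- RAW r1
[7] i10  add  -- WAW r0
[8] i11  ld  -- no-port MEM/MUL
[9] i12  mul  -- tail

ISSUED = 11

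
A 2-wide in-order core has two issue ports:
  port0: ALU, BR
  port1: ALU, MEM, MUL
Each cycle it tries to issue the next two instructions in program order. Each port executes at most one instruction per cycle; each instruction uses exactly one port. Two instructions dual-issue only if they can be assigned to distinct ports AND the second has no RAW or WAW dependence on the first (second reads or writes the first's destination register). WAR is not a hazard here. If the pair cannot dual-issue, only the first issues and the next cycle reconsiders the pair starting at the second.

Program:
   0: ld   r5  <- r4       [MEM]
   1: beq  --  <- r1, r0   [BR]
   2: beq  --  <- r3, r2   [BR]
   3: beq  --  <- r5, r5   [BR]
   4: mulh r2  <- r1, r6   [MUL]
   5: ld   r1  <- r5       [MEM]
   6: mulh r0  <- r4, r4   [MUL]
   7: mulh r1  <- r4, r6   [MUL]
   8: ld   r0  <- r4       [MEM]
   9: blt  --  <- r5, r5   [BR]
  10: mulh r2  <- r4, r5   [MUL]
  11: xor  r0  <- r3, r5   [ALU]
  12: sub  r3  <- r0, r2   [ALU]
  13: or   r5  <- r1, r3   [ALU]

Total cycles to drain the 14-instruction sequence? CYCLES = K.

#0 head=0: ld+beq i0+i1 2-wide
#1 head=2: beq i2 no-port BR/BR
#2 head=3: beq+mulh i3+i4 2-wide
#3 head=5: ld i5 no-port MEM/MUL
#4 head=6: mulh i6 no-port MUL/MUL
#5 head=7: mulh i7 no-port MUL/MEM
#6 head=8: ld+blt i8+i9 2-wide
#7 head=10: mulh+xor i10+i11 2-wide
#8 head=12: sub i12 RAW r3
#9 head=13: or i13 tail

CYCLES = 10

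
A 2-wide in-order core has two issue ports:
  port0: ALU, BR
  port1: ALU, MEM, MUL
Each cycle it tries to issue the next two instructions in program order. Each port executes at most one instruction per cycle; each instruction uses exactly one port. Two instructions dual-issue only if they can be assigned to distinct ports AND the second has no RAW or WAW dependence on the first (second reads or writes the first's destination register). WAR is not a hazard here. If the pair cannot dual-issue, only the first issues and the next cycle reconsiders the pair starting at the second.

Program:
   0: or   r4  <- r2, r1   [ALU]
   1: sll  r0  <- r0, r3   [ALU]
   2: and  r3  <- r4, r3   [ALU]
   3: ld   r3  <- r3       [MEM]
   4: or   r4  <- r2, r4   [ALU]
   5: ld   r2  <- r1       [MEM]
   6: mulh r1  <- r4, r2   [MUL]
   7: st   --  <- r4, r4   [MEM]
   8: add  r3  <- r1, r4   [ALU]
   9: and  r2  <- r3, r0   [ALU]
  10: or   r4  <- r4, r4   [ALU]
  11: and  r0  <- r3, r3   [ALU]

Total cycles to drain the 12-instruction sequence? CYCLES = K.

CYCLES = 8

[0] i0+i1  or.ALU/sll.ALU  -- 2-wide
[1] i2  and.ALU  -- RAW+WAW r3
[2] i3+i4  ld.MEM/or.ALU  -- 2-wide
[3] i5  ld.MEM  -- no-port MEM/MUL
[4] i6  mulh.MUL  -- no-port MUL/MEM
[5] i7+i8  st.MEM/add.ALU  -- 2-wide
[6] i9+i10  and.ALU/or.ALU  -- 2-wide
[7] i11  and.ALU  -- tail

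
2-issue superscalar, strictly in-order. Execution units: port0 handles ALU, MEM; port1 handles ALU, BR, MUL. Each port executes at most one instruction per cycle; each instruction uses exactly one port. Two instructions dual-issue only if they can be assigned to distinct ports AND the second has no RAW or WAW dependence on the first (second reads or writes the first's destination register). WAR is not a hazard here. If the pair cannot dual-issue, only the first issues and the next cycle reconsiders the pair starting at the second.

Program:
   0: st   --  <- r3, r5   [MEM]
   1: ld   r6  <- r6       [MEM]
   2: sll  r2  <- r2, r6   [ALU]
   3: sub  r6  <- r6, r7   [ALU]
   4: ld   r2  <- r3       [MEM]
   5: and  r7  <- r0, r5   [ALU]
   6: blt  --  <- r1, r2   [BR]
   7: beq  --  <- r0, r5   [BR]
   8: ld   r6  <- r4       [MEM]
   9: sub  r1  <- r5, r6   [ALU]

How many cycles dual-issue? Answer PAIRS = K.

  cy0 -> i0 (st.MEM) no-port MEM/MEM
  cy1 -> i1 (ld.MEM) RAW r6
  cy2 -> i2&i3 (sll.ALU sub.ALU) dual
  cy3 -> i4&i5 (ld.MEM and.ALU) dual
  cy4 -> i6 (blt.BR) no-port BR/BR
  cy5 -> i7&i8 (beq.BR ld.MEM) dual
  cy6 -> i9 (sub.ALU) tail

PAIRS = 3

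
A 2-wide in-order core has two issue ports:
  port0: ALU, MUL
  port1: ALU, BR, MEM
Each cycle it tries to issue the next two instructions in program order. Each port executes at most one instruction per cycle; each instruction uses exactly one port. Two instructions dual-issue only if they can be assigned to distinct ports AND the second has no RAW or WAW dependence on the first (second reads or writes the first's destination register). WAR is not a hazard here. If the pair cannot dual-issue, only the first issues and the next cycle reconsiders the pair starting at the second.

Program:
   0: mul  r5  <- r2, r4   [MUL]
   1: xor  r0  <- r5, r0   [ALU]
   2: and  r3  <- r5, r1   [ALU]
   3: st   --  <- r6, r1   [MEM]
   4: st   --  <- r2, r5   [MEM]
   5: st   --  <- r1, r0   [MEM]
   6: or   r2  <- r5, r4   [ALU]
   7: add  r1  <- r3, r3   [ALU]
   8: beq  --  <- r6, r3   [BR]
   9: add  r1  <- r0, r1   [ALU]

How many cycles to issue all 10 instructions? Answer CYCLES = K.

CYCLES = 7

[0] i0  mul  -- RAW r5
[1] i1&i2  xor+and  -- pair
[2] i3  st  -- no-port MEM/MEM
[3] i4  st  -- no-port MEM/MEM
[4] i5&i6  st+or  -- pair
[5] i7&i8  add+beq  -- pair
[6] i9  add  -- tail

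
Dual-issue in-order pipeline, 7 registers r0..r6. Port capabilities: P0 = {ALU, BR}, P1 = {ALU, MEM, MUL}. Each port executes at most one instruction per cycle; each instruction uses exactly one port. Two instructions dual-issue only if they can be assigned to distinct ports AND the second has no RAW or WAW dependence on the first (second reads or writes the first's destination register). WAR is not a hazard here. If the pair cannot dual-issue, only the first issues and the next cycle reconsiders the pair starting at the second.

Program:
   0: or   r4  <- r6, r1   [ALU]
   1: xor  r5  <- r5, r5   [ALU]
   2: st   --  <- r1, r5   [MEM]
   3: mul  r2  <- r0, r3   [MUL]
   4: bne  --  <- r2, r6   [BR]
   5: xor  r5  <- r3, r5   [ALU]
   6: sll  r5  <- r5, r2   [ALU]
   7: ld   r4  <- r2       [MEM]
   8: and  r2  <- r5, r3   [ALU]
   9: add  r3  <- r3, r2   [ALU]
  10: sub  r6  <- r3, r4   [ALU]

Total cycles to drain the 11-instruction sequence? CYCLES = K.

0. or+xor @i0+i1  | pair
1. st @i2  | no-port MEM/MUL
2. mul @i3  | RAW r2
3. bne+xor @i4+i5  | pair
4. sll+ld @i6+i7  | pair
5. and @i8  | RAW r2
6. add @i9  | RAW r3
7. sub @i10  | tail

CYCLES = 8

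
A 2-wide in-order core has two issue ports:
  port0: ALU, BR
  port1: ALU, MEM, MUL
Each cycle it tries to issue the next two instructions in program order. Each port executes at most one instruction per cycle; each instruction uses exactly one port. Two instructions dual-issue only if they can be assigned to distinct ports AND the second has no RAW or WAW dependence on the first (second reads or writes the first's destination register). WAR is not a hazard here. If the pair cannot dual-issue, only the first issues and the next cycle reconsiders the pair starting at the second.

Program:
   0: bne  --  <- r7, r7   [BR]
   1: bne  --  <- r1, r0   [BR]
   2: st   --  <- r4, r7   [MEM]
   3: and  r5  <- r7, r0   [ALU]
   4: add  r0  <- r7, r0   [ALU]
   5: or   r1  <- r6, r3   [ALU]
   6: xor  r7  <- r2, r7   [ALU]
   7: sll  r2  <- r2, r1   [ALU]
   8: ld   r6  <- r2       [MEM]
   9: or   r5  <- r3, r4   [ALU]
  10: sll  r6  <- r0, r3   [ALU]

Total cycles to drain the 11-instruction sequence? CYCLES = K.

0. bne.BR @i0  | no-port BR/BR
1. bne.BR/st.MEM @i1+i2  | pair
2. and.ALU/add.ALU @i3+i4  | pair
3. or.ALU/xor.ALU @i5+i6  | pair
4. sll.ALU @i7  | RAW r2
5. ld.MEM/or.ALU @i8+i9  | pair
6. sll.ALU @i10  | tail

CYCLES = 7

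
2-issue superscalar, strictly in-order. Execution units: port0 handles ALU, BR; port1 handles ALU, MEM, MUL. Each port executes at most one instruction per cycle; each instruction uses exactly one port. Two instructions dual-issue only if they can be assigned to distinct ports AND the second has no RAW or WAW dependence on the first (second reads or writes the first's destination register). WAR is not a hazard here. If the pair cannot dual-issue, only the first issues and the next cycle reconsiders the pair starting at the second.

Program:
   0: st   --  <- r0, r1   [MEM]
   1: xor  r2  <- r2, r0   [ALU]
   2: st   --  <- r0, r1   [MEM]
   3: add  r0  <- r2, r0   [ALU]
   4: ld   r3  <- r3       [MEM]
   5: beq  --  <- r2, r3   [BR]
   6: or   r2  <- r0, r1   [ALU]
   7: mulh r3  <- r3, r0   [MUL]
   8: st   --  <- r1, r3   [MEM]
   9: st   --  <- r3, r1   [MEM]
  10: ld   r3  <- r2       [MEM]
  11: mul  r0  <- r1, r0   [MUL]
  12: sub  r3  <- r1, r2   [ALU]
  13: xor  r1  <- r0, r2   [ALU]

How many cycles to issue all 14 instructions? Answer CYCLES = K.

t=0 i0&i1:st.MEM;xor.ALU ; dual
t=1 i2&i3:st.MEM;add.ALU ; dual
t=2 i4:ld.MEM ; RAW r3
t=3 i5&i6:beq.BR;or.ALU ; dual
t=4 i7:mulh.MUL ; no-port MUL/MEM
t=5 i8:st.MEM ; no-port MEM/MEM
t=6 i9:st.MEM ; no-port MEM/MEM
t=7 i10:ld.MEM ; no-port MEM/MUL
t=8 i11&i12:mul.MUL;sub.ALU ; dual
t=9 i13:xor.ALU ; tail

CYCLES = 10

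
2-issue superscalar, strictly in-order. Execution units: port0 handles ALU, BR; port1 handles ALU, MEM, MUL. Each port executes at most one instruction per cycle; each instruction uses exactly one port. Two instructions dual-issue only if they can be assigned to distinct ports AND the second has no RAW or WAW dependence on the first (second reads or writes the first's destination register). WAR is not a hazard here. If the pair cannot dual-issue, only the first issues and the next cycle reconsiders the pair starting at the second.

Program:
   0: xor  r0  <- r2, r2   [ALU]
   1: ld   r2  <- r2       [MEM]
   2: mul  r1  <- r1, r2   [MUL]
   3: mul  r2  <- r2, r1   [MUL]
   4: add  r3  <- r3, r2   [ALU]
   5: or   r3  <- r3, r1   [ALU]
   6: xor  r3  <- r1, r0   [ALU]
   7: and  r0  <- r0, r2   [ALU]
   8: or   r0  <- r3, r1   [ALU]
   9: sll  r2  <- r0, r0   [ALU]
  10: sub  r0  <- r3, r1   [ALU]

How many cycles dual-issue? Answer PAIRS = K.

PAIRS = 3

t=0 i0+i1:xor.ALU;ld.MEM ; dual
t=1 i2:mul.MUL ; no-port MUL/MUL
t=2 i3:mul.MUL ; RAW r2
t=3 i4:add.ALU ; RAW+WAW r3
t=4 i5:or.ALU ; WAW r3
t=5 i6+i7:xor.ALU;and.ALU ; dual
t=6 i8:or.ALU ; RAW r0
t=7 i9+i10:sll.ALU;sub.ALU ; dual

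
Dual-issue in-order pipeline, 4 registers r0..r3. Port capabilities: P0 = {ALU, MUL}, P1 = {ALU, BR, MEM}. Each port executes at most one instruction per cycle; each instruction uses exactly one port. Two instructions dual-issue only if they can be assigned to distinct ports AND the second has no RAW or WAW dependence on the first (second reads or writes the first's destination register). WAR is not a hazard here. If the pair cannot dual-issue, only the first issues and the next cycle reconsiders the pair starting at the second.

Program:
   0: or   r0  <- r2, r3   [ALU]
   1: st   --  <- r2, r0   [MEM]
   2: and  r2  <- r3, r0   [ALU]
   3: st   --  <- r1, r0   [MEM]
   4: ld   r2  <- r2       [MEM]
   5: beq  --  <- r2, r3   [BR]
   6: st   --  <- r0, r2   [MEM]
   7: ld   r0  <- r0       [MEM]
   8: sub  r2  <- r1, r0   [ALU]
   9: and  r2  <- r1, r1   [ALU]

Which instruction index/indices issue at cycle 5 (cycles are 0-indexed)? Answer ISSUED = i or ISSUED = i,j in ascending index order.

ISSUED = 6

#0 head=0: or i0 RAW r0
#1 head=1: st/and i1,i2 dual
#2 head=3: st i3 no-port MEM/MEM
#3 head=4: ld i4 no-port MEM/BR
#4 head=5: beq i5 no-port BR/MEM
#5 head=6: st i6 no-port MEM/MEM
#6 head=7: ld i7 RAW r0
#7 head=8: sub i8 WAW r2
#8 head=9: and i9 tail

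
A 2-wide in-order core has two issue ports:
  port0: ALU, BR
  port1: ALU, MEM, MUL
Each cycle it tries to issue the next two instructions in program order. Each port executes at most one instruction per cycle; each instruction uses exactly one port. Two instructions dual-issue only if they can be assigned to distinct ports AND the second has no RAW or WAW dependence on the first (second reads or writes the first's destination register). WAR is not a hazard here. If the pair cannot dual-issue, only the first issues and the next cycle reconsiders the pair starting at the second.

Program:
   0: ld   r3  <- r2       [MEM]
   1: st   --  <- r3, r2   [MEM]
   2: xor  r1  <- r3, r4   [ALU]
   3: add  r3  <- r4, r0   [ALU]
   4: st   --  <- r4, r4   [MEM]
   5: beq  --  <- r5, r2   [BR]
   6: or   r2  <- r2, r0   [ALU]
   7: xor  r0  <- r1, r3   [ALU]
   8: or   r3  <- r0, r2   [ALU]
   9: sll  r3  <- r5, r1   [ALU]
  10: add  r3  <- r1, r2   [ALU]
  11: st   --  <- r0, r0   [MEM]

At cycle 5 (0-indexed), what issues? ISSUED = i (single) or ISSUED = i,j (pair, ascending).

ISSUED = 8

[0] i0  ld  -- no-port MEM/MEM
[1] i1/i2  st xor  -- pair
[2] i3/i4  add st  -- pair
[3] i5/i6  beq or  -- pair
[4] i7  xor  -- RAW r0
[5] i8  or  -- WAW r3
[6] i9  sll  -- WAW r3
[7] i10/i11  add st  -- pair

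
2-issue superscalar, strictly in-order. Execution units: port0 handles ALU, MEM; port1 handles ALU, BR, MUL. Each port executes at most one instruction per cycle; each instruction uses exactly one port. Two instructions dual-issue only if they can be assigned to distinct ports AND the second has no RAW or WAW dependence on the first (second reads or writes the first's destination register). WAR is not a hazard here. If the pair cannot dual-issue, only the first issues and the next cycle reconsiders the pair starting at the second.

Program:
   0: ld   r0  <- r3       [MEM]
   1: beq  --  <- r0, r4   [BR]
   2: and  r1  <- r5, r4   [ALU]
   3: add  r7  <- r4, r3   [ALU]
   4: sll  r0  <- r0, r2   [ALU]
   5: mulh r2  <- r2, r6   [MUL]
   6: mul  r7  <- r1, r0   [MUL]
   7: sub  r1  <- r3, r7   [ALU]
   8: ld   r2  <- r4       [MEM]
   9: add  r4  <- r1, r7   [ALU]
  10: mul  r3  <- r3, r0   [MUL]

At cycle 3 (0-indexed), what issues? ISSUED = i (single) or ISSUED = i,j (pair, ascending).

[0] i0  ld.MEM  -- RAW r0
[1] i1/i2  beq.BR and.ALU  -- dual
[2] i3/i4  add.ALU sll.ALU  -- dual
[3] i5  mulh.MUL  -- no-port MUL/MUL
[4] i6  mul.MUL  -- RAW r7
[5] i7/i8  sub.ALU ld.MEM  -- dual
[6] i9/i10  add.ALU mul.MUL  -- dual

ISSUED = 5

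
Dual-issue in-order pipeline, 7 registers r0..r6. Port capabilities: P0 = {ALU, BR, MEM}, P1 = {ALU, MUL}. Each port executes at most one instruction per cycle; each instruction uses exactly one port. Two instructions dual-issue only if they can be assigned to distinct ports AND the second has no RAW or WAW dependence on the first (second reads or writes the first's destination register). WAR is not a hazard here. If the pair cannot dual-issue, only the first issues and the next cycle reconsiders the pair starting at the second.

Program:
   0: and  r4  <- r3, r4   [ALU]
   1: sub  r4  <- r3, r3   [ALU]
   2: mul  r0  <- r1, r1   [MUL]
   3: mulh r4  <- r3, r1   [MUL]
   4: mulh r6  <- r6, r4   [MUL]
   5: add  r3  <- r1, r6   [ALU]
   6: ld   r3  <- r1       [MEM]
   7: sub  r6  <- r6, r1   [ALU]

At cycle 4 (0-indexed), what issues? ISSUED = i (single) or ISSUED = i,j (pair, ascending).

#0 head=0: and.ALU i0 WAW r4
#1 head=1: sub.ALU;mul.MUL i1&i2 2-wide
#2 head=3: mulh.MUL i3 no-port MUL/MUL
#3 head=4: mulh.MUL i4 RAW r6
#4 head=5: add.ALU i5 WAW r3
#5 head=6: ld.MEM;sub.ALU i6&i7 2-wide

ISSUED = 5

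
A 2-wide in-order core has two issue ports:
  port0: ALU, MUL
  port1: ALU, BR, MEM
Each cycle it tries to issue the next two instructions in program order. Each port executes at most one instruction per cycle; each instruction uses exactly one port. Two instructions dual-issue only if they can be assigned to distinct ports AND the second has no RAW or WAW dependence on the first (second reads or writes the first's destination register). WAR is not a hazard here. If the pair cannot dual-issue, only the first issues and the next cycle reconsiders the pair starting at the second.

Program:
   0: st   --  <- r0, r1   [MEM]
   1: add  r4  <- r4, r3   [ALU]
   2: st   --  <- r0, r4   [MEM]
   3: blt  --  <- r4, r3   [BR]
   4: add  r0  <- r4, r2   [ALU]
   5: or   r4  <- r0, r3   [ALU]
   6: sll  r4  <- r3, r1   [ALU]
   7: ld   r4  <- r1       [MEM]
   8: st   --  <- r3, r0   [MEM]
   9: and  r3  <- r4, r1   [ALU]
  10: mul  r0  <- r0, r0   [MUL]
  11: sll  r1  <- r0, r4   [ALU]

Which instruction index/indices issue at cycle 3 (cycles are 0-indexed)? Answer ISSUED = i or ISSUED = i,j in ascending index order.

ISSUED = 5

[0] i0+i1  st/add  -- dual
[1] i2  st  -- no-port MEM/BR
[2] i3+i4  blt/add  -- dual
[3] i5  or  -- WAW r4
[4] i6  sll  -- WAW r4
[5] i7  ld  -- no-port MEM/MEM
[6] i8+i9  st/and  -- dual
[7] i10  mul  -- RAW r0
[8] i11  sll  -- tail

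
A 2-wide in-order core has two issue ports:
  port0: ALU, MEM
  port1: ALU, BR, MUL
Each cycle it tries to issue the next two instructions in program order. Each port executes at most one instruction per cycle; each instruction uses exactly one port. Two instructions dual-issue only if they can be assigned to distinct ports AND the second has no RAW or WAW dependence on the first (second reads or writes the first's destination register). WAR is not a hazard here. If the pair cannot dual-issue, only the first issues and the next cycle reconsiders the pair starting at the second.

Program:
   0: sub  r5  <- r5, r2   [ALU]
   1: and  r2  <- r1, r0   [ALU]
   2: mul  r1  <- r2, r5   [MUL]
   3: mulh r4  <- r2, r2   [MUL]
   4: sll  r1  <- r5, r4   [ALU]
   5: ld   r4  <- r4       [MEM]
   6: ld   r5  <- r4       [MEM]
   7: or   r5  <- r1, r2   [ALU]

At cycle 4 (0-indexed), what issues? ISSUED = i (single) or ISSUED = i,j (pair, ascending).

ISSUED = 6

  cy0 -> i0+i1 (sub;and) dual
  cy1 -> i2 (mul) no-port MUL/MUL
  cy2 -> i3 (mulh) RAW r4
  cy3 -> i4+i5 (sll;ld) dual
  cy4 -> i6 (ld) WAW r5
  cy5 -> i7 (or) tail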